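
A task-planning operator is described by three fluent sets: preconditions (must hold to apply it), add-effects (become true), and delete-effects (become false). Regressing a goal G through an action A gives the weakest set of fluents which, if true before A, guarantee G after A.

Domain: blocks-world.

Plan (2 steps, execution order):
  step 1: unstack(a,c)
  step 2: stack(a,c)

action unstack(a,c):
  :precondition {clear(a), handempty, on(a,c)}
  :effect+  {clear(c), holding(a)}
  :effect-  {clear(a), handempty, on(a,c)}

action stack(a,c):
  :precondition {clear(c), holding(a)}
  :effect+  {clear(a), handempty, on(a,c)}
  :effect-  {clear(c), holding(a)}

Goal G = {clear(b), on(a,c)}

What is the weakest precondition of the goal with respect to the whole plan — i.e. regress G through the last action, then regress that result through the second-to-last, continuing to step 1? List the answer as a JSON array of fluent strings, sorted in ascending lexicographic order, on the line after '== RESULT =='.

Work backward from the goal:
  through step 2 (stack(a,c)): drop {on(a,c)}, keep {clear(b)}, require {clear(c), holding(a)}
    → {clear(b), clear(c), holding(a)}
  through step 1 (unstack(a,c)): drop {clear(c), holding(a)}, keep {clear(b)}, require {clear(a), handempty, on(a,c)}
    → {clear(a), clear(b), handempty, on(a,c)}

== RESULT ==
["clear(a)", "clear(b)", "handempty", "on(a,c)"]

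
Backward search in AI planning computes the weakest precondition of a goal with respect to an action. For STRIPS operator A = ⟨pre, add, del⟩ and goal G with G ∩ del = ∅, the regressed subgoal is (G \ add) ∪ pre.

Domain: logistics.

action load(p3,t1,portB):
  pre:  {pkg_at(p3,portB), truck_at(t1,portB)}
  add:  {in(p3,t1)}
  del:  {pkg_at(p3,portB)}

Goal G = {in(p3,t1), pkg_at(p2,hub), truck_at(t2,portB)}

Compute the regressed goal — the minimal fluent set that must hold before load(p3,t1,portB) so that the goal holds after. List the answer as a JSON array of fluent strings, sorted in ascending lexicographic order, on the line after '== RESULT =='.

Compute (G \ add) ∪ pre:
  G ∩ del = {}  (empty — regression defined)
  G \ add = {in(p3,t1), pkg_at(p2,hub), truck_at(t2,portB)} \ {in(p3,t1)} = {pkg_at(p2,hub), truck_at(t2,portB)}
  ∪ pre   = {pkg_at(p2,hub), truck_at(t2,portB)} ∪ {pkg_at(p3,portB), truck_at(t1,portB)}
          = {pkg_at(p2,hub), pkg_at(p3,portB), truck_at(t1,portB), truck_at(t2,portB)}

== RESULT ==
["pkg_at(p2,hub)", "pkg_at(p3,portB)", "truck_at(t1,portB)", "truck_at(t2,portB)"]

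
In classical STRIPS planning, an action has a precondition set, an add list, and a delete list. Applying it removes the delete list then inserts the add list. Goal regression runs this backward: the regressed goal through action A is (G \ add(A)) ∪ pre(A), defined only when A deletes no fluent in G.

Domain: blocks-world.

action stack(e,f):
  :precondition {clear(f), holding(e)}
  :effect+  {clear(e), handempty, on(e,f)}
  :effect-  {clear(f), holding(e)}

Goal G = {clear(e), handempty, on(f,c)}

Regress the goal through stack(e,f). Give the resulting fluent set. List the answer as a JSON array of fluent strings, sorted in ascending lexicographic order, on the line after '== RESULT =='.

Compute (G \ add) ∪ pre:
  G ∩ del = {}  (empty — regression defined)
  G \ add = {clear(e), handempty, on(f,c)} \ {clear(e), handempty, on(e,f)} = {on(f,c)}
  ∪ pre   = {on(f,c)} ∪ {clear(f), holding(e)}
          = {clear(f), holding(e), on(f,c)}

== RESULT ==
["clear(f)", "holding(e)", "on(f,c)"]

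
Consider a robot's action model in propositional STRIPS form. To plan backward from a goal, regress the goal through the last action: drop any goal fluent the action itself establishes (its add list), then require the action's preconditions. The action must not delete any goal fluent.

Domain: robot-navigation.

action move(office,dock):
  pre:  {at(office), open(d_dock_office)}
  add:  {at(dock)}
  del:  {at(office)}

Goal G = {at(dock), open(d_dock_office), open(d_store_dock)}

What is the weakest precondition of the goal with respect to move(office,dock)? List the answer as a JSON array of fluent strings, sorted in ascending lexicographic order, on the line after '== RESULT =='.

Regress:
  G ∩ del = {}  (empty — regression defined)
  G \ add = {at(dock), open(d_dock_office), open(d_store_dock)} \ {at(dock)} = {open(d_dock_office), open(d_store_dock)}
  ∪ pre   = {open(d_dock_office), open(d_store_dock)} ∪ {at(office), open(d_dock_office)}
          = {at(office), open(d_dock_office), open(d_store_dock)}

== RESULT ==
["at(office)", "open(d_dock_office)", "open(d_store_dock)"]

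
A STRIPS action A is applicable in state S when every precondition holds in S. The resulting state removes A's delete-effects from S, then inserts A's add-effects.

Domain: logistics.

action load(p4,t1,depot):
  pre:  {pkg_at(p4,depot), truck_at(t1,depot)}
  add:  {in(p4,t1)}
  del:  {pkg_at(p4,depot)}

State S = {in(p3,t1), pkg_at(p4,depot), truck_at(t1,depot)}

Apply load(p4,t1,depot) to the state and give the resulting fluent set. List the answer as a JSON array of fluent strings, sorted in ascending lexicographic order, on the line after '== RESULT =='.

Compute (S \ del) ∪ add:
  pre ⊆ S: {pkg_at(p4,depot), truck_at(t1,depot)} ⊆ S  — applicable
  S \ del = {in(p3,t1), truck_at(t1,depot)}
  ∪ add   = {in(p3,t1), in(p4,t1), truck_at(t1,depot)}

== RESULT ==
["in(p3,t1)", "in(p4,t1)", "truck_at(t1,depot)"]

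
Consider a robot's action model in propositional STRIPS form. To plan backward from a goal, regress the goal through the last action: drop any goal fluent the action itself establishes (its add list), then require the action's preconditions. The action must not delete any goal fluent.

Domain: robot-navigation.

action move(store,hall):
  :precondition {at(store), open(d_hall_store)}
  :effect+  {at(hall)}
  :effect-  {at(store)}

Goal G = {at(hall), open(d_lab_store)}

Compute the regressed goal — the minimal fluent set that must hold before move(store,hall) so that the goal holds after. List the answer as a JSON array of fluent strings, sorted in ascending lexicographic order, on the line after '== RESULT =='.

Compute (G \ add) ∪ pre:
  G ∩ del = {}  (empty — regression defined)
  G \ add = {at(hall), open(d_lab_store)} \ {at(hall)} = {open(d_lab_store)}
  ∪ pre   = {open(d_lab_store)} ∪ {at(store), open(d_hall_store)}
          = {at(store), open(d_hall_store), open(d_lab_store)}

== RESULT ==
["at(store)", "open(d_hall_store)", "open(d_lab_store)"]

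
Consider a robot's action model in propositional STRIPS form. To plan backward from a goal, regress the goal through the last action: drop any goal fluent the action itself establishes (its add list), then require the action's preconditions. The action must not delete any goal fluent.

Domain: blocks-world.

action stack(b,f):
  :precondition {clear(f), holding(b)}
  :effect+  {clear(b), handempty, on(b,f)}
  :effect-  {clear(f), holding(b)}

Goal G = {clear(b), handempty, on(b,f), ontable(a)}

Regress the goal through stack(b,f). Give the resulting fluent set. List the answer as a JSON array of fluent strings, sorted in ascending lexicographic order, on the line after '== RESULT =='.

Regress:
  G ∩ del = {}  (empty — regression defined)
  G \ add = {clear(b), handempty, on(b,f), ontable(a)} \ {clear(b), handempty, on(b,f)} = {ontable(a)}
  ∪ pre   = {ontable(a)} ∪ {clear(f), holding(b)}
          = {clear(f), holding(b), ontable(a)}

== RESULT ==
["clear(f)", "holding(b)", "ontable(a)"]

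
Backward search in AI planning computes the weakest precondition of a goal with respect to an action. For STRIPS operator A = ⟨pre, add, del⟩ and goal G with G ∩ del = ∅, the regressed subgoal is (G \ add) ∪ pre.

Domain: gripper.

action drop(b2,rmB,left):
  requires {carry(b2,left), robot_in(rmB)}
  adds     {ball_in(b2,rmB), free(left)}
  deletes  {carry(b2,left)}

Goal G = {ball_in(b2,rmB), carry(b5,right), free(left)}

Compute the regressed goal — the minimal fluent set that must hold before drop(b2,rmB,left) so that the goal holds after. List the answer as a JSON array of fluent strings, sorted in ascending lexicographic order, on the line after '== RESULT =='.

Compute (G \ add) ∪ pre:
  G ∩ del = {}  (empty — regression defined)
  G \ add = {ball_in(b2,rmB), carry(b5,right), free(left)} \ {ball_in(b2,rmB), free(left)} = {carry(b5,right)}
  ∪ pre   = {carry(b5,right)} ∪ {carry(b2,left), robot_in(rmB)}
          = {carry(b2,left), carry(b5,right), robot_in(rmB)}

== RESULT ==
["carry(b2,left)", "carry(b5,right)", "robot_in(rmB)"]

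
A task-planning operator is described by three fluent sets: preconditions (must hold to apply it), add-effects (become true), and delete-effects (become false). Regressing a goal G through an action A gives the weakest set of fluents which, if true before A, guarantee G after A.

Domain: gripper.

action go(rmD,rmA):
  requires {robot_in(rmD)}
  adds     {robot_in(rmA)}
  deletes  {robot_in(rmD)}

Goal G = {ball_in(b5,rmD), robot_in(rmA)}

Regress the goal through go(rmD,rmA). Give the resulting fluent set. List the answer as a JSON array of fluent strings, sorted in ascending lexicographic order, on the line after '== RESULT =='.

Regress:
  G ∩ del = {}  (empty — regression defined)
  G \ add = {ball_in(b5,rmD), robot_in(rmA)} \ {robot_in(rmA)} = {ball_in(b5,rmD)}
  ∪ pre   = {ball_in(b5,rmD)} ∪ {robot_in(rmD)}
          = {ball_in(b5,rmD), robot_in(rmD)}

== RESULT ==
["ball_in(b5,rmD)", "robot_in(rmD)"]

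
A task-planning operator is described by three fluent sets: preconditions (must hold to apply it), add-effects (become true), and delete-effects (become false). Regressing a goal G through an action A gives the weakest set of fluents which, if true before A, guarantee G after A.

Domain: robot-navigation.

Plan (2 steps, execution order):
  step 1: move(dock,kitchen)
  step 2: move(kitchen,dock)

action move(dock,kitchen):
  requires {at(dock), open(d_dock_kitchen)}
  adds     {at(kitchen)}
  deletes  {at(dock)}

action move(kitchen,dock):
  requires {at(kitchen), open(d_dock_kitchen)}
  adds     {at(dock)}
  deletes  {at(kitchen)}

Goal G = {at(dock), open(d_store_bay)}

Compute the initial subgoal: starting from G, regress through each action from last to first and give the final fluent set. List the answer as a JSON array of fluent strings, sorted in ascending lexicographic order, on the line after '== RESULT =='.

Regress step by step:
  through step 2 (move(kitchen,dock)): drop {at(dock)}, keep {open(d_store_bay)}, require {at(kitchen), open(d_dock_kitchen)}
    → {at(kitchen), open(d_dock_kitchen), open(d_store_bay)}
  through step 1 (move(dock,kitchen)): drop {at(kitchen)}, keep {open(d_dock_kitchen), open(d_store_bay)}, require {at(dock), open(d_dock_kitchen)}
    → {at(dock), open(d_dock_kitchen), open(d_store_bay)}

== RESULT ==
["at(dock)", "open(d_dock_kitchen)", "open(d_store_bay)"]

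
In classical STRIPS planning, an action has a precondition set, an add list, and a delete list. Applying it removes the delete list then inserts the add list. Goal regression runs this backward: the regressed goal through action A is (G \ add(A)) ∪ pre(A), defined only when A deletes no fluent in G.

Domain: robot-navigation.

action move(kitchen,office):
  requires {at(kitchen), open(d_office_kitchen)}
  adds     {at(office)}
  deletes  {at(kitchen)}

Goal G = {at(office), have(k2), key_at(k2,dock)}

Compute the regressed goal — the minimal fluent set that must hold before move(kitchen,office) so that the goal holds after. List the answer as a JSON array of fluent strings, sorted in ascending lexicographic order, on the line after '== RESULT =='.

Regress:
  G ∩ del = {}  (empty — regression defined)
  G \ add = {at(office), have(k2), key_at(k2,dock)} \ {at(office)} = {have(k2), key_at(k2,dock)}
  ∪ pre   = {have(k2), key_at(k2,dock)} ∪ {at(kitchen), open(d_office_kitchen)}
          = {at(kitchen), have(k2), key_at(k2,dock), open(d_office_kitchen)}

== RESULT ==
["at(kitchen)", "have(k2)", "key_at(k2,dock)", "open(d_office_kitchen)"]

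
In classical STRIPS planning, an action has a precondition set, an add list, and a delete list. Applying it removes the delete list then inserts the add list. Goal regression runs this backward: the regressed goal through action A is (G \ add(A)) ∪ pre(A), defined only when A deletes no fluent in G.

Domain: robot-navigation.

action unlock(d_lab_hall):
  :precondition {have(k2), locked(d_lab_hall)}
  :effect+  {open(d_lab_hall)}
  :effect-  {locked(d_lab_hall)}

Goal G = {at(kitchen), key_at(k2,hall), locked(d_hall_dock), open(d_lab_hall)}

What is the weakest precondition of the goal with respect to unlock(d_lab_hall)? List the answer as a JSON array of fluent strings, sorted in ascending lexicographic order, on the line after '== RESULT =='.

Regress:
  G ∩ del = {}  (empty — regression defined)
  G \ add = {at(kitchen), key_at(k2,hall), locked(d_hall_dock), open(d_lab_hall)} \ {open(d_lab_hall)} = {at(kitchen), key_at(k2,hall), locked(d_hall_dock)}
  ∪ pre   = {at(kitchen), key_at(k2,hall), locked(d_hall_dock)} ∪ {have(k2), locked(d_lab_hall)}
          = {at(kitchen), have(k2), key_at(k2,hall), locked(d_hall_dock), locked(d_lab_hall)}

== RESULT ==
["at(kitchen)", "have(k2)", "key_at(k2,hall)", "locked(d_hall_dock)", "locked(d_lab_hall)"]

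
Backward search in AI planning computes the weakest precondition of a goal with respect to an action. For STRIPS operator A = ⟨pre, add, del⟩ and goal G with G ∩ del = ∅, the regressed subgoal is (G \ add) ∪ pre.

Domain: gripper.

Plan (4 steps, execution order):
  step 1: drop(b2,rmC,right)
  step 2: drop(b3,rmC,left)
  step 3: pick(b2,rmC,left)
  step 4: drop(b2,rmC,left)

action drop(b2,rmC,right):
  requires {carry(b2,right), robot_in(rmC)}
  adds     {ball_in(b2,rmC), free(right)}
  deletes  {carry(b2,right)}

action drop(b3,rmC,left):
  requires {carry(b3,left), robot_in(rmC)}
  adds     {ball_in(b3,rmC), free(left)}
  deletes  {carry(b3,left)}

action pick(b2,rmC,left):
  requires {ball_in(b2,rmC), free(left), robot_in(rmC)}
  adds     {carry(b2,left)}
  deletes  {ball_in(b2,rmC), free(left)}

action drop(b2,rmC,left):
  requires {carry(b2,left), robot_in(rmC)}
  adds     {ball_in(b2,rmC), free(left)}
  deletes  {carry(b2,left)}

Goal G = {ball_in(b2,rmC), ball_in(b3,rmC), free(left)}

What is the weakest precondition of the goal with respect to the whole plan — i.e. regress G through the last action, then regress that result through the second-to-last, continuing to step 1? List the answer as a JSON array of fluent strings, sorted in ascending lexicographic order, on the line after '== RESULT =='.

Work backward from the goal:
  through step 4 (drop(b2,rmC,left)): drop {ball_in(b2,rmC), free(left)}, keep {ball_in(b3,rmC)}, require {carry(b2,left), robot_in(rmC)}
    → {ball_in(b3,rmC), carry(b2,left), robot_in(rmC)}
  through step 3 (pick(b2,rmC,left)): drop {carry(b2,left)}, keep {ball_in(b3,rmC), robot_in(rmC)}, require {ball_in(b2,rmC), free(left), robot_in(rmC)}
    → {ball_in(b2,rmC), ball_in(b3,rmC), free(left), robot_in(rmC)}
  through step 2 (drop(b3,rmC,left)): drop {ball_in(b3,rmC), free(left)}, keep {ball_in(b2,rmC), robot_in(rmC)}, require {carry(b3,left), robot_in(rmC)}
    → {ball_in(b2,rmC), carry(b3,left), robot_in(rmC)}
  through step 1 (drop(b2,rmC,right)): drop {ball_in(b2,rmC)}, keep {carry(b3,left), robot_in(rmC)}, require {carry(b2,right), robot_in(rmC)}
    → {carry(b2,right), carry(b3,left), robot_in(rmC)}

== RESULT ==
["carry(b2,right)", "carry(b3,left)", "robot_in(rmC)"]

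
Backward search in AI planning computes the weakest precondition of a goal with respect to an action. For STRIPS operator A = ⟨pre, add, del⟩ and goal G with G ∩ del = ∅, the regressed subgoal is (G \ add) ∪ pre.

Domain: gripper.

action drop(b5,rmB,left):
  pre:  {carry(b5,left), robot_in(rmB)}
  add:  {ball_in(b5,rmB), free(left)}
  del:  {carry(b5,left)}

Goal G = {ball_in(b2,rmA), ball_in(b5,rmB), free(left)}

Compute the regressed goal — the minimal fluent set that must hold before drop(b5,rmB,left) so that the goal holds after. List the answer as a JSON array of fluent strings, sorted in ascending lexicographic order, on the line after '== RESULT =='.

Compute (G \ add) ∪ pre:
  G ∩ del = {}  (empty — regression defined)
  G \ add = {ball_in(b2,rmA), ball_in(b5,rmB), free(left)} \ {ball_in(b5,rmB), free(left)} = {ball_in(b2,rmA)}
  ∪ pre   = {ball_in(b2,rmA)} ∪ {carry(b5,left), robot_in(rmB)}
          = {ball_in(b2,rmA), carry(b5,left), robot_in(rmB)}

== RESULT ==
["ball_in(b2,rmA)", "carry(b5,left)", "robot_in(rmB)"]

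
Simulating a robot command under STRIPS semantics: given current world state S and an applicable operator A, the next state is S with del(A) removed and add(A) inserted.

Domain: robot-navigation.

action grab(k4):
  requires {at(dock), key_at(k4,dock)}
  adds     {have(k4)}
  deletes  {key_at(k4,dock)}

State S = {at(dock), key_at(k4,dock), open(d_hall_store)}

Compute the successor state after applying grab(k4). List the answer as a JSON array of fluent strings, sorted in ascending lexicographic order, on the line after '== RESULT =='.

Compute (S \ del) ∪ add:
  pre ⊆ S: {at(dock), key_at(k4,dock)} ⊆ S  — applicable
  S \ del = {at(dock), open(d_hall_store)}
  ∪ add   = {at(dock), have(k4), open(d_hall_store)}

== RESULT ==
["at(dock)", "have(k4)", "open(d_hall_store)"]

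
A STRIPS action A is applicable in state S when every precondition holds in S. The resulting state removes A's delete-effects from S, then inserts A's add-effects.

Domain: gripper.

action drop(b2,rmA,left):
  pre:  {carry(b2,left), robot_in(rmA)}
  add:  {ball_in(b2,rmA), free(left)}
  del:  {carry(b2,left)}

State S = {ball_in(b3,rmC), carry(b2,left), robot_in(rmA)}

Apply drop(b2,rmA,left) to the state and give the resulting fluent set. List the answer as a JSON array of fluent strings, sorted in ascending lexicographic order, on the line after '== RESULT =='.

Progress:
  pre ⊆ S: {carry(b2,left), robot_in(rmA)} ⊆ S  — applicable
  S \ del = {ball_in(b3,rmC), robot_in(rmA)}
  ∪ add   = {ball_in(b2,rmA), ball_in(b3,rmC), free(left), robot_in(rmA)}

== RESULT ==
["ball_in(b2,rmA)", "ball_in(b3,rmC)", "free(left)", "robot_in(rmA)"]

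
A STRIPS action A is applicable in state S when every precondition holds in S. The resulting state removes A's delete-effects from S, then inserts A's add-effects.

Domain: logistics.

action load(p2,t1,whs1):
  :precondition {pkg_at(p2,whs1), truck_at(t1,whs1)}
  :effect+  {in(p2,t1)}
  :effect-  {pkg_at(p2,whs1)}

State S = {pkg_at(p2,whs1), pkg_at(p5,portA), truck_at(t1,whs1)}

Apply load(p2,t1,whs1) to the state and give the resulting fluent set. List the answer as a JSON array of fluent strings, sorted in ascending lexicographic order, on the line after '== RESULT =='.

Compute (S \ del) ∪ add:
  pre ⊆ S: {pkg_at(p2,whs1), truck_at(t1,whs1)} ⊆ S  — applicable
  S \ del = {pkg_at(p5,portA), truck_at(t1,whs1)}
  ∪ add   = {in(p2,t1), pkg_at(p5,portA), truck_at(t1,whs1)}

== RESULT ==
["in(p2,t1)", "pkg_at(p5,portA)", "truck_at(t1,whs1)"]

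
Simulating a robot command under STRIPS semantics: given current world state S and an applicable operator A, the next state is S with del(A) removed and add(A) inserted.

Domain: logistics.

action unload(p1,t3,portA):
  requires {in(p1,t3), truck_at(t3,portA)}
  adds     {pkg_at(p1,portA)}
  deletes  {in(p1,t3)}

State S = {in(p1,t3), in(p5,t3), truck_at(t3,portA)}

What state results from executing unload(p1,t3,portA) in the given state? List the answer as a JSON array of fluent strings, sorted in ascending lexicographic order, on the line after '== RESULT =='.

Progress:
  pre ⊆ S: {in(p1,t3), truck_at(t3,portA)} ⊆ S  — applicable
  S \ del = {in(p5,t3), truck_at(t3,portA)}
  ∪ add   = {in(p5,t3), pkg_at(p1,portA), truck_at(t3,portA)}

== RESULT ==
["in(p5,t3)", "pkg_at(p1,portA)", "truck_at(t3,portA)"]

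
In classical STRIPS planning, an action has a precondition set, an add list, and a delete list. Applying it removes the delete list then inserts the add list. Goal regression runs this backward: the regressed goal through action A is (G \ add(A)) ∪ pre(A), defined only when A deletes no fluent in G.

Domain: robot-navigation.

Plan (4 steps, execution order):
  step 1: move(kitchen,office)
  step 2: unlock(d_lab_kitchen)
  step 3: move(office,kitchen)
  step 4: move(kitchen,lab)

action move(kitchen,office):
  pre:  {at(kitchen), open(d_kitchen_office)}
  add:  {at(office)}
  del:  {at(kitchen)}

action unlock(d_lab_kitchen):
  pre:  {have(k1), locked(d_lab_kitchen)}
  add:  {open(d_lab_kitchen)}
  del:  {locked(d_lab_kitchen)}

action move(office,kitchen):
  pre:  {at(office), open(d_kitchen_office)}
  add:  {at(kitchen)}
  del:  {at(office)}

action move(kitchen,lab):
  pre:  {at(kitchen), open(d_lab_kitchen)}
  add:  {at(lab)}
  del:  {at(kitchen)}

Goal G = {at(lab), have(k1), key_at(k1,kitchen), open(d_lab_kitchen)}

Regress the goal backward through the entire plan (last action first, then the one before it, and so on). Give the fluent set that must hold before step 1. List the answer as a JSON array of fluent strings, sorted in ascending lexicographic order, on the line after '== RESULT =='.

Regress step by step:
  through step 4 (move(kitchen,lab)): drop {at(lab)}, keep {have(k1), key_at(k1,kitchen), open(d_lab_kitchen)}, require {at(kitchen), open(d_lab_kitchen)}
    → {at(kitchen), have(k1), key_at(k1,kitchen), open(d_lab_kitchen)}
  through step 3 (move(office,kitchen)): drop {at(kitchen)}, keep {have(k1), key_at(k1,kitchen), open(d_lab_kitchen)}, require {at(office), open(d_kitchen_office)}
    → {at(office), have(k1), key_at(k1,kitchen), open(d_kitchen_office), open(d_lab_kitchen)}
  through step 2 (unlock(d_lab_kitchen)): drop {open(d_lab_kitchen)}, keep {at(office), have(k1), key_at(k1,kitchen), open(d_kitchen_office)}, require {have(k1), locked(d_lab_kitchen)}
    → {at(office), have(k1), key_at(k1,kitchen), locked(d_lab_kitchen), open(d_kitchen_office)}
  through step 1 (move(kitchen,office)): drop {at(office)}, keep {have(k1), key_at(k1,kitchen), locked(d_lab_kitchen), open(d_kitchen_office)}, require {at(kitchen), open(d_kitchen_office)}
    → {at(kitchen), have(k1), key_at(k1,kitchen), locked(d_lab_kitchen), open(d_kitchen_office)}

== RESULT ==
["at(kitchen)", "have(k1)", "key_at(k1,kitchen)", "locked(d_lab_kitchen)", "open(d_kitchen_office)"]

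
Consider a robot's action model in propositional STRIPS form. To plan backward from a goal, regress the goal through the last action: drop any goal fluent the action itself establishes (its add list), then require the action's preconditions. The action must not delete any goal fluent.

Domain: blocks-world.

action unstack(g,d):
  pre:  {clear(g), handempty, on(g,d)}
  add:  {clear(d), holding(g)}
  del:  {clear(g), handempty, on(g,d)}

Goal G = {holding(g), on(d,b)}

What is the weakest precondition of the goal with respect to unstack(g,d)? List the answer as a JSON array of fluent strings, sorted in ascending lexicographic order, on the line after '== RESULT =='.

Compute (G \ add) ∪ pre:
  G ∩ del = {}  (empty — regression defined)
  G \ add = {holding(g), on(d,b)} \ {clear(d), holding(g)} = {on(d,b)}
  ∪ pre   = {on(d,b)} ∪ {clear(g), handempty, on(g,d)}
          = {clear(g), handempty, on(d,b), on(g,d)}

== RESULT ==
["clear(g)", "handempty", "on(d,b)", "on(g,d)"]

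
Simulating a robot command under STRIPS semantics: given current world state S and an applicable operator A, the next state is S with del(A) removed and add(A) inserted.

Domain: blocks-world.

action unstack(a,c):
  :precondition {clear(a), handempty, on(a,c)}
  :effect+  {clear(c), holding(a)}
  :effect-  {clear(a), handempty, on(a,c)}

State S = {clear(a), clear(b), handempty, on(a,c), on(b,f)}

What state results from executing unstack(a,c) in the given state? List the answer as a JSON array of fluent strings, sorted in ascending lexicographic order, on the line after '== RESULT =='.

Progress:
  pre ⊆ S: {clear(a), handempty, on(a,c)} ⊆ S  — applicable
  S \ del = {clear(b), on(b,f)}
  ∪ add   = {clear(b), clear(c), holding(a), on(b,f)}

== RESULT ==
["clear(b)", "clear(c)", "holding(a)", "on(b,f)"]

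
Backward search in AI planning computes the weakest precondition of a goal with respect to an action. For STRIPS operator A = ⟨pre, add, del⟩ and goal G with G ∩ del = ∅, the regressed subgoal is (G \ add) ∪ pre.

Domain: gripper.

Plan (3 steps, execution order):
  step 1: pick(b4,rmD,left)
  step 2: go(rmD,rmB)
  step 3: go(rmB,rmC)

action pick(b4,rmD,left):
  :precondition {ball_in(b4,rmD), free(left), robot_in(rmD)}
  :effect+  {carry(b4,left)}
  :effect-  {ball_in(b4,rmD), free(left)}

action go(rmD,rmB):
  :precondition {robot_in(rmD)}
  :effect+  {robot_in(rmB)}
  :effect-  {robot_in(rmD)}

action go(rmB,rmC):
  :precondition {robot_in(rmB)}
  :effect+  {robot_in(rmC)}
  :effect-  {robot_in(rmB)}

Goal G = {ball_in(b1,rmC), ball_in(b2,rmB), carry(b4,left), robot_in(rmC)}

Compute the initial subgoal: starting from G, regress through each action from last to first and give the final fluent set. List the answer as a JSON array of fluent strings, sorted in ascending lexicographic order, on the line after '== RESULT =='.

Work backward from the goal:
  through step 3 (go(rmB,rmC)): drop {robot_in(rmC)}, keep {ball_in(b1,rmC), ball_in(b2,rmB), carry(b4,left)}, require {robot_in(rmB)}
    → {ball_in(b1,rmC), ball_in(b2,rmB), carry(b4,left), robot_in(rmB)}
  through step 2 (go(rmD,rmB)): drop {robot_in(rmB)}, keep {ball_in(b1,rmC), ball_in(b2,rmB), carry(b4,left)}, require {robot_in(rmD)}
    → {ball_in(b1,rmC), ball_in(b2,rmB), carry(b4,left), robot_in(rmD)}
  through step 1 (pick(b4,rmD,left)): drop {carry(b4,left)}, keep {ball_in(b1,rmC), ball_in(b2,rmB), robot_in(rmD)}, require {ball_in(b4,rmD), free(left), robot_in(rmD)}
    → {ball_in(b1,rmC), ball_in(b2,rmB), ball_in(b4,rmD), free(left), robot_in(rmD)}

== RESULT ==
["ball_in(b1,rmC)", "ball_in(b2,rmB)", "ball_in(b4,rmD)", "free(left)", "robot_in(rmD)"]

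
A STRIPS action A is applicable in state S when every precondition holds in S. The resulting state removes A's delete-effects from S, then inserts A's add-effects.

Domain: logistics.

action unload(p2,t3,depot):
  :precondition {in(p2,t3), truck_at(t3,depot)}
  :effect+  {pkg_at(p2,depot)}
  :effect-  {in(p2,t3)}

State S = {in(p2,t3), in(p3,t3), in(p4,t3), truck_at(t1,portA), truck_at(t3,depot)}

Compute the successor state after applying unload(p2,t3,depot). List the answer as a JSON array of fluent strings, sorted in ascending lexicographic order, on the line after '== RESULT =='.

Compute (S \ del) ∪ add:
  pre ⊆ S: {in(p2,t3), truck_at(t3,depot)} ⊆ S  — applicable
  S \ del = {in(p3,t3), in(p4,t3), truck_at(t1,portA), truck_at(t3,depot)}
  ∪ add   = {in(p3,t3), in(p4,t3), pkg_at(p2,depot), truck_at(t1,portA), truck_at(t3,depot)}

== RESULT ==
["in(p3,t3)", "in(p4,t3)", "pkg_at(p2,depot)", "truck_at(t1,portA)", "truck_at(t3,depot)"]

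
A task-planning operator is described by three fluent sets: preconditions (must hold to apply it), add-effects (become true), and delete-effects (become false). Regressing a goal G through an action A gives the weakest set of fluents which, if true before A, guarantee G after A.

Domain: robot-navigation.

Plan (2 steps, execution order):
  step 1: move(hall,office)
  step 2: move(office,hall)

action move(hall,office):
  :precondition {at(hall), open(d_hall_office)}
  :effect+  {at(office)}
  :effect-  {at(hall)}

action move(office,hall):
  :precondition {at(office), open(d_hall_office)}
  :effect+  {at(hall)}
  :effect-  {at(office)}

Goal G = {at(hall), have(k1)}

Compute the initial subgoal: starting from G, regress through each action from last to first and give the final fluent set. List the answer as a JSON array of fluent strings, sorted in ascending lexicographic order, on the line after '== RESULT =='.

Work backward from the goal:
  through step 2 (move(office,hall)): drop {at(hall)}, keep {have(k1)}, require {at(office), open(d_hall_office)}
    → {at(office), have(k1), open(d_hall_office)}
  through step 1 (move(hall,office)): drop {at(office)}, keep {have(k1), open(d_hall_office)}, require {at(hall), open(d_hall_office)}
    → {at(hall), have(k1), open(d_hall_office)}

== RESULT ==
["at(hall)", "have(k1)", "open(d_hall_office)"]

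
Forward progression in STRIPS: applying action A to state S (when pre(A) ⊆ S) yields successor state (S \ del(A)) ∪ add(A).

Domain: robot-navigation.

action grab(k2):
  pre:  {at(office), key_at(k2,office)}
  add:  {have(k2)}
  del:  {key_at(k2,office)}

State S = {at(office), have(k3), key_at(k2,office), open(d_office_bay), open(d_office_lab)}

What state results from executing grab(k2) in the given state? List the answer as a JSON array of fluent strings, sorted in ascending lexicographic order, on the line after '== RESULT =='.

Progress:
  pre ⊆ S: {at(office), key_at(k2,office)} ⊆ S  — applicable
  S \ del = {at(office), have(k3), open(d_office_bay), open(d_office_lab)}
  ∪ add   = {at(office), have(k2), have(k3), open(d_office_bay), open(d_office_lab)}

== RESULT ==
["at(office)", "have(k2)", "have(k3)", "open(d_office_bay)", "open(d_office_lab)"]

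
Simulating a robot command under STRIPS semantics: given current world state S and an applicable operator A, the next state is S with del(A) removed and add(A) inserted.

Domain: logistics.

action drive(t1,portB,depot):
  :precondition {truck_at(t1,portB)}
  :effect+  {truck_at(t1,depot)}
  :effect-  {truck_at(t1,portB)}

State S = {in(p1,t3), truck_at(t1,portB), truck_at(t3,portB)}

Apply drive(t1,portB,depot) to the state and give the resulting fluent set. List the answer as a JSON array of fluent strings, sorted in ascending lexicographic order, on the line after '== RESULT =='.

Compute (S \ del) ∪ add:
  pre ⊆ S: {truck_at(t1,portB)} ⊆ S  — applicable
  S \ del = {in(p1,t3), truck_at(t3,portB)}
  ∪ add   = {in(p1,t3), truck_at(t1,depot), truck_at(t3,portB)}

== RESULT ==
["in(p1,t3)", "truck_at(t1,depot)", "truck_at(t3,portB)"]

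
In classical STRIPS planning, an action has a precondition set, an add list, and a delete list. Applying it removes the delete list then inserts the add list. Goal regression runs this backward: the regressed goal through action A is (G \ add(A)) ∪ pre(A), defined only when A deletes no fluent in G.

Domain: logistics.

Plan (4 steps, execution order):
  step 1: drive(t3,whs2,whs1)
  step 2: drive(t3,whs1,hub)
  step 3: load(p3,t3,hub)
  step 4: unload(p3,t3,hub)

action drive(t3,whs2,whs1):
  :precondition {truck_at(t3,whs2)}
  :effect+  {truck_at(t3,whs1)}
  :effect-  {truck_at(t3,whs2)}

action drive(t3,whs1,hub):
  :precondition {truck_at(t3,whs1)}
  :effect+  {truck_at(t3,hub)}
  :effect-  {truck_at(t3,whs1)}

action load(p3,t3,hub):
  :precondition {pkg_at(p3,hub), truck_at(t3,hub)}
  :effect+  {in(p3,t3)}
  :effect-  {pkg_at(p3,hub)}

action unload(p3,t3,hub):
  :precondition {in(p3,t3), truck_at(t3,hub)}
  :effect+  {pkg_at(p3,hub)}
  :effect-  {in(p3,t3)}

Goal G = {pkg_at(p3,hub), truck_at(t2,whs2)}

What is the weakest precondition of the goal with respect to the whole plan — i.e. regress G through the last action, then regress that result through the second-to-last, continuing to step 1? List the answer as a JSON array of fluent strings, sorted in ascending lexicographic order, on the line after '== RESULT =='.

Regress step by step:
  through step 4 (unload(p3,t3,hub)): drop {pkg_at(p3,hub)}, keep {truck_at(t2,whs2)}, require {in(p3,t3), truck_at(t3,hub)}
    → {in(p3,t3), truck_at(t2,whs2), truck_at(t3,hub)}
  through step 3 (load(p3,t3,hub)): drop {in(p3,t3)}, keep {truck_at(t2,whs2), truck_at(t3,hub)}, require {pkg_at(p3,hub), truck_at(t3,hub)}
    → {pkg_at(p3,hub), truck_at(t2,whs2), truck_at(t3,hub)}
  through step 2 (drive(t3,whs1,hub)): drop {truck_at(t3,hub)}, keep {pkg_at(p3,hub), truck_at(t2,whs2)}, require {truck_at(t3,whs1)}
    → {pkg_at(p3,hub), truck_at(t2,whs2), truck_at(t3,whs1)}
  through step 1 (drive(t3,whs2,whs1)): drop {truck_at(t3,whs1)}, keep {pkg_at(p3,hub), truck_at(t2,whs2)}, require {truck_at(t3,whs2)}
    → {pkg_at(p3,hub), truck_at(t2,whs2), truck_at(t3,whs2)}

== RESULT ==
["pkg_at(p3,hub)", "truck_at(t2,whs2)", "truck_at(t3,whs2)"]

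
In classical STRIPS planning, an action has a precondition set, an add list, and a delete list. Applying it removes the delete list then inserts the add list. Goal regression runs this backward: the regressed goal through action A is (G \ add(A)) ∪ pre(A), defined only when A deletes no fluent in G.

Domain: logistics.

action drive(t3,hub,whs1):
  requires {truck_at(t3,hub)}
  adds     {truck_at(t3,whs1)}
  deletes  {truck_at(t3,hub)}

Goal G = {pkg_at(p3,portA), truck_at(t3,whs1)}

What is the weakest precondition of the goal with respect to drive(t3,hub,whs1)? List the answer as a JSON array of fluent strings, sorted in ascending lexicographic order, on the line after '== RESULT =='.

Regress:
  G ∩ del = {}  (empty — regression defined)
  G \ add = {pkg_at(p3,portA), truck_at(t3,whs1)} \ {truck_at(t3,whs1)} = {pkg_at(p3,portA)}
  ∪ pre   = {pkg_at(p3,portA)} ∪ {truck_at(t3,hub)}
          = {pkg_at(p3,portA), truck_at(t3,hub)}

== RESULT ==
["pkg_at(p3,portA)", "truck_at(t3,hub)"]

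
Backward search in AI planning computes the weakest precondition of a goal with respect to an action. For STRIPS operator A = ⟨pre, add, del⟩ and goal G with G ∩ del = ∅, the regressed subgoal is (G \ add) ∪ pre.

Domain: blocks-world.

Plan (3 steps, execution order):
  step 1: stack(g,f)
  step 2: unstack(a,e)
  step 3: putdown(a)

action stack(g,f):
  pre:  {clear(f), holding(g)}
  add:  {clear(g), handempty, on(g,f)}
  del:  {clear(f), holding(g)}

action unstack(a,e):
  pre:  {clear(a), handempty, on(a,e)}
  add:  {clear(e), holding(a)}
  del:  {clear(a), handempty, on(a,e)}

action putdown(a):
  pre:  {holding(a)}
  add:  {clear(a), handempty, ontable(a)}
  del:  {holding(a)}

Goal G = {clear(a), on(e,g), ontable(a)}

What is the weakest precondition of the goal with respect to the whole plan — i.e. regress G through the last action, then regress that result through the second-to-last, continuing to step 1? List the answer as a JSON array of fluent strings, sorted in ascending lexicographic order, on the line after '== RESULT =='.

Regress step by step:
  through step 3 (putdown(a)): drop {clear(a), ontable(a)}, keep {on(e,g)}, require {holding(a)}
    → {holding(a), on(e,g)}
  through step 2 (unstack(a,e)): drop {holding(a)}, keep {on(e,g)}, require {clear(a), handempty, on(a,e)}
    → {clear(a), handempty, on(a,e), on(e,g)}
  through step 1 (stack(g,f)): drop {handempty}, keep {clear(a), on(a,e), on(e,g)}, require {clear(f), holding(g)}
    → {clear(a), clear(f), holding(g), on(a,e), on(e,g)}

== RESULT ==
["clear(a)", "clear(f)", "holding(g)", "on(a,e)", "on(e,g)"]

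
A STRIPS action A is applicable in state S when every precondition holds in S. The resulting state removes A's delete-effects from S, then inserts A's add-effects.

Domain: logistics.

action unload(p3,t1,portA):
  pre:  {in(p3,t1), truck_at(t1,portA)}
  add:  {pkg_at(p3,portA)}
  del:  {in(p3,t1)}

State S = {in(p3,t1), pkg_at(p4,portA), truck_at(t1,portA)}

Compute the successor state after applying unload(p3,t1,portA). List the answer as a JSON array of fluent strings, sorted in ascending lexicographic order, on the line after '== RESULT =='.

Progress:
  pre ⊆ S: {in(p3,t1), truck_at(t1,portA)} ⊆ S  — applicable
  S \ del = {pkg_at(p4,portA), truck_at(t1,portA)}
  ∪ add   = {pkg_at(p3,portA), pkg_at(p4,portA), truck_at(t1,portA)}

== RESULT ==
["pkg_at(p3,portA)", "pkg_at(p4,portA)", "truck_at(t1,portA)"]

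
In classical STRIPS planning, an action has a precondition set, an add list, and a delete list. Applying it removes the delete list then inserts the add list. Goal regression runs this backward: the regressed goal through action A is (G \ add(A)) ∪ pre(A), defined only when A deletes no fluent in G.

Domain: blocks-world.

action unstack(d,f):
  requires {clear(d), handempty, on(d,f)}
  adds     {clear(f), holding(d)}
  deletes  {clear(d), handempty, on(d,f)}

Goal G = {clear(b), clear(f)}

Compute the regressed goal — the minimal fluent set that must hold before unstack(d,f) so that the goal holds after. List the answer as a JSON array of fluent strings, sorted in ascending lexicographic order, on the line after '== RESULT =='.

Compute (G \ add) ∪ pre:
  G ∩ del = {}  (empty — regression defined)
  G \ add = {clear(b), clear(f)} \ {clear(f), holding(d)} = {clear(b)}
  ∪ pre   = {clear(b)} ∪ {clear(d), handempty, on(d,f)}
          = {clear(b), clear(d), handempty, on(d,f)}

== RESULT ==
["clear(b)", "clear(d)", "handempty", "on(d,f)"]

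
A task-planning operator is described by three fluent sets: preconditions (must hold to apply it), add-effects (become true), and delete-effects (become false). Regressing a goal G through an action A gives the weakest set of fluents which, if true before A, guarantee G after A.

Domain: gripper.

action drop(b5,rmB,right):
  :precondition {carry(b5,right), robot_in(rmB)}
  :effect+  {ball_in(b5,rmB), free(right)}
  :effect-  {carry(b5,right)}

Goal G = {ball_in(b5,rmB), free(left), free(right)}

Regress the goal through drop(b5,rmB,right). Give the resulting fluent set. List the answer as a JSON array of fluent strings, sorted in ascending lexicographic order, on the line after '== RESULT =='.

Regress:
  G ∩ del = {}  (empty — regression defined)
  G \ add = {ball_in(b5,rmB), free(left), free(right)} \ {ball_in(b5,rmB), free(right)} = {free(left)}
  ∪ pre   = {free(left)} ∪ {carry(b5,right), robot_in(rmB)}
          = {carry(b5,right), free(left), robot_in(rmB)}

== RESULT ==
["carry(b5,right)", "free(left)", "robot_in(rmB)"]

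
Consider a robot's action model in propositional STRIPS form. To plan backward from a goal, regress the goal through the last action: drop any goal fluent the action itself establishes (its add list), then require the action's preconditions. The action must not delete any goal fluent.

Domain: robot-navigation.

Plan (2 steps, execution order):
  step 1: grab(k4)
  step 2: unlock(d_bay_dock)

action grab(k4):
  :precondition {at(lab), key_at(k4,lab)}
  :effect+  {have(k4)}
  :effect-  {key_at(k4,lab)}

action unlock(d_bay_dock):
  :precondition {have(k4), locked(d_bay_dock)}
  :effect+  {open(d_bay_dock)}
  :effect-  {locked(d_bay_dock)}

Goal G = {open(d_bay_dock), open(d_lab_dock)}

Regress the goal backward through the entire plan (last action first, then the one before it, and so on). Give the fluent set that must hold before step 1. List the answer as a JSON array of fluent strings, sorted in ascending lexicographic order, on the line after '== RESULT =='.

Work backward from the goal:
  through step 2 (unlock(d_bay_dock)): drop {open(d_bay_dock)}, keep {open(d_lab_dock)}, require {have(k4), locked(d_bay_dock)}
    → {have(k4), locked(d_bay_dock), open(d_lab_dock)}
  through step 1 (grab(k4)): drop {have(k4)}, keep {locked(d_bay_dock), open(d_lab_dock)}, require {at(lab), key_at(k4,lab)}
    → {at(lab), key_at(k4,lab), locked(d_bay_dock), open(d_lab_dock)}

== RESULT ==
["at(lab)", "key_at(k4,lab)", "locked(d_bay_dock)", "open(d_lab_dock)"]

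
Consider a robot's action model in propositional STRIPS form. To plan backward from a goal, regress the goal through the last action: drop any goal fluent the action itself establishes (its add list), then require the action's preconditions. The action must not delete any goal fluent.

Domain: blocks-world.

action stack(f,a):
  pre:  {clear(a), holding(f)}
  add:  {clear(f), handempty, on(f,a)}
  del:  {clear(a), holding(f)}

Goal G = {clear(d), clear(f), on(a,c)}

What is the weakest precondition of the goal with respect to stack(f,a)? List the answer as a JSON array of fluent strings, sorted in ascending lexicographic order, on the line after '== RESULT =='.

Regress:
  G ∩ del = {}  (empty — regression defined)
  G \ add = {clear(d), clear(f), on(a,c)} \ {clear(f), handempty, on(f,a)} = {clear(d), on(a,c)}
  ∪ pre   = {clear(d), on(a,c)} ∪ {clear(a), holding(f)}
          = {clear(a), clear(d), holding(f), on(a,c)}

== RESULT ==
["clear(a)", "clear(d)", "holding(f)", "on(a,c)"]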